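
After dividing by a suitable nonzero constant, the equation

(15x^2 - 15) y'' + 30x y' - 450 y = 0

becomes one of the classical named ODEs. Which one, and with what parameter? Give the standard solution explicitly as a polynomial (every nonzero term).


All three coefficients share the factor -15; dividing through by -15 gives  (1 - x^2) y'' - 2x y' + 30 y = 0.
This matches the Legendre equation (1 - x^2) y'' - 2x y' + n(n+1) y = 0 (note the -2x y' term) with n(n+1) = 30, so n = 5; the polynomial solution is P_5(x).
With y = sum_k a_k x^k, matching x^k gives (k+2)(k+1) a_{k+2} = [k(k+1) - n(n+1)] a_k = (k - 5)(k + 6) a_k. The right side vanishes at k = 5, so the series with the parity of 5 terminates at degree 5.
Standard normalization (P_n(1) = 1): leading coefficient (2n)!/(2^n (n!)^2) = 3628800/(32*14400) = 63/8, so a_5 = 63/8. Work downward with a_k = (k+1)(k+2) a_{k+2} / ((k - 5)(k + 6)):
  a_3 = (4)(5)(63/8) / ((3 - 5)(3 + 6)) = (315/2)/(-18) = -35/4
  a_1 = (2)(3)(-35/4) / ((1 - 5)(1 + 6)) = (-105/2)/(-28) = 15/8
Hence P_5(x) = 63 x^5/8 - 35 x^3/4 + 15 x/8.

P_5(x); series = 63 x^5/8 - 35 x^3/4 + 15 x/8


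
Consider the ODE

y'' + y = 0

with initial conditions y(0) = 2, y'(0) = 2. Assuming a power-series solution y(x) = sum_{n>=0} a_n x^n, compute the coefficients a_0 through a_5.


Ansatz: y(x) = sum_{n>=0} a_n x^n, so y'(x) = sum_{n>=1} n a_n x^(n-1) and y''(x) = sum_{n>=2} n(n-1) a_n x^(n-2).
Substitute into P(x) y'' + Q(x) y' + R(x) y = 0 with P(x) = 1, Q(x) = 0, R(x) = 1, and match powers of x.
Initial conditions: a_0 = 2, a_1 = 2.
Setting the coefficient of each power of x to zero and solving order by order (substituting the coefficients already found):
  x^0: 2 a_2 + a_0 = 0  ->  2 a_2 = -a_0 = -2  ->  a_2 = -1
  x^1: 6 a_3 + a_1 = 0  ->  6 a_3 = -a_1 = -2  ->  a_3 = -1/3
  x^2: 12 a_4 + a_2 = 0  ->  12 a_4 = -a_2 = 1  ->  a_4 = 1/12
  x^3: 20 a_5 + a_3 = 0  ->  20 a_5 = -a_3 = 1/3  ->  a_5 = 1/60
Truncated series: y(x) = 2 + 2 x - x^2 - (1/3) x^3 + (1/12) x^4 + (1/60) x^5 + O(x^6).

a_0 = 2; a_1 = 2; a_2 = -1; a_3 = -1/3; a_4 = 1/12; a_5 = 1/60


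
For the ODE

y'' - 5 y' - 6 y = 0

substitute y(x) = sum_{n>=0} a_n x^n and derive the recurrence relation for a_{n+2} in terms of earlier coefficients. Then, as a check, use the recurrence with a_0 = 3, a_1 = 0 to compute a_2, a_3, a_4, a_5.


Substitute y = sum_n a_n x^n.
y''(x) has coefficient (n+2)(n+1) a_{n+2} at x^n;
-5 y'(x) has coefficient -5 (n+1) a_{n+1} at x^n;
-6 y(x) has coefficient -6 a_n at x^n.
Matching x^n: (n+2)(n+1) a_{n+2} - 5 (n+1) a_{n+1} - 6 a_n = 0.
Thus a_{n+2} = [5 (n+1) a_{n+1} + 6 a_n] / ((n+1)(n+2)).

Check with a_0 = 3, a_1 = 0 (apply the recurrence for n = 0, 1, 2, 3): a_0 = 3, a_1 = 0, a_2 = 9, a_3 = 15, a_4 = 93/4, a_5 = 111/4.

a_(n+2) = [5 (n+1) a_(n+1) + 6 a_n] / ((n+1)(n+2)); check: a_0 = 3, a_1 = 0, a_2 = 9, a_3 = 15, a_4 = 93/4, a_5 = 111/4


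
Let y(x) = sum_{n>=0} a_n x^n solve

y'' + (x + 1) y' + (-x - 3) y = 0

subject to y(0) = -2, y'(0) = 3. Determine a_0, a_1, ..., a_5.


Ansatz: y(x) = sum_{n>=0} a_n x^n, so y'(x) = sum_{n>=1} n a_n x^(n-1) and y''(x) = sum_{n>=2} n(n-1) a_n x^(n-2).
Substitute into P(x) y'' + Q(x) y' + R(x) y = 0 with P(x) = 1, Q(x) = x + 1, R(x) = -x - 3, and match powers of x.
Initial conditions: a_0 = -2, a_1 = 3.
Setting the coefficient of each power of x to zero and solving order by order (substituting the coefficients already found):
  x^0: 2 a_2 + a_1 - 3 a_0 = 0  ->  2 a_2 = -a_1 + 3 a_0 = -9  ->  a_2 = -9/2
  x^1: 6 a_3 + 2 a_2 - 2 a_1 - a_0 = 0  ->  6 a_3 = -2 a_2 + 2 a_1 + a_0 = 13  ->  a_3 = 13/6
  x^2: 12 a_4 + 3 a_3 - a_2 - a_1 = 0  ->  12 a_4 = -3 a_3 + a_2 + a_1 = -8  ->  a_4 = -2/3
  x^3: 20 a_5 + 4 a_4 - a_2 = 0  ->  20 a_5 = -4 a_4 + a_2 = -11/6  ->  a_5 = -11/120
Truncated series: y(x) = -2 + 3 x - (9/2) x^2 + (13/6) x^3 - (2/3) x^4 - (11/120) x^5 + O(x^6).

a_0 = -2; a_1 = 3; a_2 = -9/2; a_3 = 13/6; a_4 = -2/3; a_5 = -11/120


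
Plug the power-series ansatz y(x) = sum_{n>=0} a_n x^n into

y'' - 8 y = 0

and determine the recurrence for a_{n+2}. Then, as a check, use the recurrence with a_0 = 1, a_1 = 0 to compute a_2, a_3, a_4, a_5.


Substitute y = sum_n a_n x^n into y'' + (const) y = 0.
y''(x) = sum_{n>=0} (n+2)(n+1) a_{n+2} x^n.
The ODE becomes sum_n [(n+2)(n+1) a_{n+2} - 8 a_n] x^n = 0.
Setting each coefficient to zero gives the recurrence:
  (n+2)(n+1) a_{n+2} - 8 a_n = 0,
  a_{n+2} = 8 / ((n+1)(n+2)) a_n.

Check with a_0 = 1, a_1 = 0 (apply the recurrence for n = 0, 1, 2, 3): a_0 = 1, a_1 = 0, a_2 = 4, a_3 = 0, a_4 = 8/3, a_5 = 0.

a_{n+2} = 8/((n+1)(n+2)) * a_n; check: a_0 = 1, a_1 = 0, a_2 = 4, a_3 = 0, a_4 = 8/3, a_5 = 0


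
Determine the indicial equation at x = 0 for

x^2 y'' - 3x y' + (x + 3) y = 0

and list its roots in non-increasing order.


Divide by x^2 to reach normal form y'' + P_1(x) y' + P_2(x) y = 0 with P_1(x) = -3/x and P_2(x) = 1/x + 3/x^2.
x = 0 is a singular point because the y'-coefficient -3/x has a pole at x = 0 and the y-coefficient 1/x + 3/x^2 has a pole at x = 0.
It is a regular singular point because x P_1(x) = p(x) = -3 and x^2 P_2(x) = q(x) = x + 3 are polynomials, hence analytic at x = 0.
p(0) = -3,  q(0) = 3.
Indicial equation: r(r-1) + p(0) r + q(0) = 0, i.e. r^2 + (p(0) - 1) r + q(0) = 0, i.e. r^2 - 4 r + 3 = 0.
Discriminant: (-4)^2 - 4(3) = 4, so r = (4 ± 2)/2.
Solving: r_1 = 3, r_2 = 1.

indicial: r^2 - 4 r + 3 = 0; roots r_1 = 3, r_2 = 1


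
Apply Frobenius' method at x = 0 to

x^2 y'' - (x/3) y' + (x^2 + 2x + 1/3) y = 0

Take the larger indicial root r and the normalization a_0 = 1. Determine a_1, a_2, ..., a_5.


Write in Frobenius form y'' + (p(x)/x) y' + (q(x)/x^2) y = 0:
  p(x) = -1/3,  q(x) = x^2 + 2x + 1/3.
Indicial equation: r(r-1) + (-1/3) r + (1/3) = 0 -> roots r_1 = 1, r_2 = 1/3.
Take r = r_1 = 1. Let y(x) = x^r sum_{n>=0} a_n x^n with a_0 = 1.
Substitute y = x^r sum a_n x^n and match x^{r+n}. The recurrence is
  D(n) a_n + 2 a_{n-1} + 1 a_{n-2} = 0,  where D(n) = (r+n)(r+n-1) + (-1/3)(r+n) + (1/3).
  a_n = [-2 a_{n-1} - 1 a_{n-2}] / D(n).
Since the indicial polynomial factors as (r - r_1)(r - r_2), D(n) = (r_1 + n - r_1)(r_1 + n - r_2) = n(n + 2/3).
Evaluating step by step (a_0 = 1):
  n = 1: D(1) = 1(1 + 2/3) = 5/3; numerator = -2(1) = -2; a_1 = (-2)/(5/3) = -6/5
  n = 2: D(2) = 2(2 + 2/3) = 16/3; numerator = -2(-6/5) - 1(1) = 7/5; a_2 = (7/5)/(16/3) = 21/80
  n = 3: D(3) = 3(3 + 2/3) = 11; numerator = -2(21/80) - 1(-6/5) = 27/40; a_3 = (27/40)/(11) = 27/440
  n = 4: D(4) = 4(4 + 2/3) = 56/3; numerator = -2(27/440) - 1(21/80) = -339/880; a_4 = (-339/880)/(56/3) = -1017/49280
  n = 5: D(5) = 5(5 + 2/3) = 85/3; numerator = -2(-1017/49280) - 1(27/440) = -9/448; a_5 = (-9/448)/(85/3) = -27/38080

r = 1; a_0 = 1; a_1 = -6/5; a_2 = 21/80; a_3 = 27/440; a_4 = -1017/49280; a_5 = -27/38080


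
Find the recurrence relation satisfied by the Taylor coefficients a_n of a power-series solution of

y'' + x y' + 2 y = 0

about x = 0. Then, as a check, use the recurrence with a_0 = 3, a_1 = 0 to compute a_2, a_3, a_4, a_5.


Substitute y = sum_n a_n x^n.
y''(x) has coefficient (n+2)(n+1) a_{n+2} at x^n;
x y'(x) has coefficient n a_n at x^n (shift);
2 y(x) has coefficient 2 a_n at x^n.
Matching x^n: (n+2)(n+1) a_{n+2} + (n + 2) a_n = 0.
Thus a_{n+2} = (-n - 2) / ((n+1)(n+2)) * a_n.

Check with a_0 = 3, a_1 = 0 (apply the recurrence for n = 0, 1, 2, 3): a_0 = 3, a_1 = 0, a_2 = -3, a_3 = 0, a_4 = 1, a_5 = 0.

a_(n+2) = (-n - 2) / ((n+1)(n+2)) * a_n; check: a_0 = 3, a_1 = 0, a_2 = -3, a_3 = 0, a_4 = 1, a_5 = 0


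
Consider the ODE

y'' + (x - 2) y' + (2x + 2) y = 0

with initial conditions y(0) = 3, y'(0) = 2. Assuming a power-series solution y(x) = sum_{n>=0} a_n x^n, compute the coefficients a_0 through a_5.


Ansatz: y(x) = sum_{n>=0} a_n x^n, so y'(x) = sum_{n>=1} n a_n x^(n-1) and y''(x) = sum_{n>=2} n(n-1) a_n x^(n-2).
Substitute into P(x) y'' + Q(x) y' + R(x) y = 0 with P(x) = 1, Q(x) = x - 2, R(x) = 2x + 2, and match powers of x.
Initial conditions: a_0 = 3, a_1 = 2.
Setting the coefficient of each power of x to zero and solving order by order (substituting the coefficients already found):
  x^0: 2 a_2 - 2 a_1 + 2 a_0 = 0  ->  2 a_2 = 2 a_1 - 2 a_0 = -2  ->  a_2 = -1
  x^1: 6 a_3 - 4 a_2 + 3 a_1 + 2 a_0 = 0  ->  6 a_3 = 4 a_2 - 3 a_1 - 2 a_0 = -16  ->  a_3 = -8/3
  x^2: 12 a_4 - 6 a_3 + 4 a_2 + 2 a_1 = 0  ->  12 a_4 = 6 a_3 - 4 a_2 - 2 a_1 = -16  ->  a_4 = -4/3
  x^3: 20 a_5 - 8 a_4 + 5 a_3 + 2 a_2 = 0  ->  20 a_5 = 8 a_4 - 5 a_3 - 2 a_2 = 14/3  ->  a_5 = 7/30
Truncated series: y(x) = 3 + 2 x - x^2 - (8/3) x^3 - (4/3) x^4 + (7/30) x^5 + O(x^6).

a_0 = 3; a_1 = 2; a_2 = -1; a_3 = -8/3; a_4 = -4/3; a_5 = 7/30


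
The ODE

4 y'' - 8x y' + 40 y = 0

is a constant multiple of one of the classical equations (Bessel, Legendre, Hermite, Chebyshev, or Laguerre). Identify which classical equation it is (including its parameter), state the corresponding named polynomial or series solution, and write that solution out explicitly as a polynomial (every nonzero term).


All three coefficients share the factor 4; dividing through by 4 gives  y'' - 2x y' + 10 y = 0.
This matches the Hermite equation y'' - 2x y' + 2n y = 0 with 2n = 10, so n = 5; the polynomial solution is H_5(x).
With y = sum_k a_k x^k, matching x^k gives (k+2)(k+1) a_{k+2} = 2(k - n) a_k = 2(k - 5) a_k. The right side vanishes at k = 5, so the series with the parity of 5 terminates at degree 5.
Standard normalization: leading coefficient of H_n is 2^n, so a_5 = 2^5 = 32. Work downward with a_k = (k+1)(k+2) a_{k+2} / (2(k - n)):
  a_3 = (4)(5)(32) / (2(3 - 5)) = 640/(-4) = -160
  a_1 = (2)(3)(-160) / (2(1 - 5)) = -960/(-8) = 120
Hence H_5(x) = 32 x^5 - 160 x^3 + 120 x.

H_5(x); series = 32 x^5 - 160 x^3 + 120 x


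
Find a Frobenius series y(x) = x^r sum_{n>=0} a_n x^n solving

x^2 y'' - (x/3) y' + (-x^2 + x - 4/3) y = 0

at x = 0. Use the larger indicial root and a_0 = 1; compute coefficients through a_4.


Write in Frobenius form y'' + (p(x)/x) y' + (q(x)/x^2) y = 0:
  p(x) = -1/3,  q(x) = -x^2 + x - 4/3.
Indicial equation: r(r-1) + (-1/3) r + (-4/3) = 0 -> roots r_1 = 2, r_2 = -2/3.
Take r = r_1 = 2. Let y(x) = x^r sum_{n>=0} a_n x^n with a_0 = 1.
Substitute y = x^r sum a_n x^n and match x^{r+n}. The recurrence is
  D(n) a_n + 1 a_{n-1} - 1 a_{n-2} = 0,  where D(n) = (r+n)(r+n-1) + (-1/3)(r+n) + (-4/3).
  a_n = [-1 a_{n-1} + 1 a_{n-2}] / D(n).
Since the indicial polynomial factors as (r - r_1)(r - r_2), D(n) = (r_1 + n - r_1)(r_1 + n - r_2) = n(n + 8/3).
Evaluating step by step (a_0 = 1):
  n = 1: D(1) = 1(1 + 8/3) = 11/3; numerator = -1(1) = -1; a_1 = (-1)/(11/3) = -3/11
  n = 2: D(2) = 2(2 + 8/3) = 28/3; numerator = -1(-3/11) + 1(1) = 14/11; a_2 = (14/11)/(28/3) = 3/22
  n = 3: D(3) = 3(3 + 8/3) = 17; numerator = -1(3/22) + 1(-3/11) = -9/22; a_3 = (-9/22)/(17) = -9/374
  n = 4: D(4) = 4(4 + 8/3) = 80/3; numerator = -1(-9/374) + 1(3/22) = 30/187; a_4 = (30/187)/(80/3) = 9/1496

r = 2; a_0 = 1; a_1 = -3/11; a_2 = 3/22; a_3 = -9/374; a_4 = 9/1496


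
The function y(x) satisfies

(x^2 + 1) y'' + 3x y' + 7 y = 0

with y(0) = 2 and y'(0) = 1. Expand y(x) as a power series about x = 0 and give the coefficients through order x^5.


Ansatz: y(x) = sum_{n>=0} a_n x^n, so y'(x) = sum_{n>=1} n a_n x^(n-1) and y''(x) = sum_{n>=2} n(n-1) a_n x^(n-2).
Substitute into P(x) y'' + Q(x) y' + R(x) y = 0 with P(x) = x^2 + 1, Q(x) = 3x, R(x) = 7, and match powers of x.
Initial conditions: a_0 = 2, a_1 = 1.
Setting the coefficient of each power of x to zero and solving order by order (substituting the coefficients already found):
  x^0: 2 a_2 + 7 a_0 = 0  ->  2 a_2 = -7 a_0 = -14  ->  a_2 = -7
  x^1: 6 a_3 + 10 a_1 = 0  ->  6 a_3 = -10 a_1 = -10  ->  a_3 = -5/3
  x^2: 12 a_4 + 15 a_2 = 0  ->  12 a_4 = -15 a_2 = 105  ->  a_4 = 35/4
  x^3: 20 a_5 + 22 a_3 = 0  ->  20 a_5 = -22 a_3 = 110/3  ->  a_5 = 11/6
Truncated series: y(x) = 2 + x - 7 x^2 - (5/3) x^3 + (35/4) x^4 + (11/6) x^5 + O(x^6).

a_0 = 2; a_1 = 1; a_2 = -7; a_3 = -5/3; a_4 = 35/4; a_5 = 11/6


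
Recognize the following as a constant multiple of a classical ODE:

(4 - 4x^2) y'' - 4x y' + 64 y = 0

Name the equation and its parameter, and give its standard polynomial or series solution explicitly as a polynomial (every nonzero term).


All three coefficients share the factor 4; dividing through by 4 gives  (1 - x^2) y'' - x y' + 16 y = 0.
This matches the Chebyshev equation (1 - x^2) y'' - x y' + n^2 y = 0 (note the -x y' term, not -2x y') with n^2 = 16, so n = 4; the polynomial solution is T_4(x).
With y = sum_k a_k x^k, matching x^k gives (k+2)(k+1) a_{k+2} = (k^2 - n^2) a_k = (k - 4)(k + 4) a_k. The right side vanishes at k = 4, so the series with the parity of 4 terminates at degree 4.
Standard normalization: leading coefficient of T_n is 2^(n-1), so a_4 = 2^3 = 8. Work downward with a_k = (k+1)(k+2) a_{k+2} / ((k - 4)(k + 4)):
  a_2 = (3)(4)(8) / ((2 - 4)(2 + 4)) = 96/(-12) = -8
  a_0 = (1)(2)(-8) / ((0 - 4)(0 + 4)) = -16/(-16) = 1
Hence T_4(x) = 8 x^4 - 8 x^2 + 1.

T_4(x); series = 8 x^4 - 8 x^2 + 1


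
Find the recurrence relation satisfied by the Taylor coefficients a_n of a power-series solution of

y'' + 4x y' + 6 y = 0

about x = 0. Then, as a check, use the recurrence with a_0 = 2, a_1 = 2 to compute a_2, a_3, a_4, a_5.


Substitute y = sum_n a_n x^n.
y''(x) has coefficient (n+2)(n+1) a_{n+2} at x^n;
4 x y'(x) has coefficient 4 n a_n at x^n (shift);
6 y(x) has coefficient 6 a_n at x^n.
Matching x^n: (n+2)(n+1) a_{n+2} + (4n + 6) a_n = 0.
Thus a_{n+2} = (-4n - 6) / ((n+1)(n+2)) * a_n.

Check with a_0 = 2, a_1 = 2 (apply the recurrence for n = 0, 1, 2, 3): a_0 = 2, a_1 = 2, a_2 = -6, a_3 = -10/3, a_4 = 7, a_5 = 3.

a_(n+2) = (-4n - 6) / ((n+1)(n+2)) * a_n; check: a_0 = 2, a_1 = 2, a_2 = -6, a_3 = -10/3, a_4 = 7, a_5 = 3


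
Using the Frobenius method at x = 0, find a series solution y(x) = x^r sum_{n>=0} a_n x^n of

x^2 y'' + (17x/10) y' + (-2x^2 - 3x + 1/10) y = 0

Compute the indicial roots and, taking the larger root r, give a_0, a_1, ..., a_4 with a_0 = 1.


Write in Frobenius form y'' + (p(x)/x) y' + (q(x)/x^2) y = 0:
  p(x) = 17/10,  q(x) = -2x^2 - 3x + 1/10.
Indicial equation: r(r-1) + (17/10) r + (1/10) = 0 -> roots r_1 = -1/5, r_2 = -1/2.
Take r = r_1 = -1/5. Let y(x) = x^r sum_{n>=0} a_n x^n with a_0 = 1.
Substitute y = x^r sum a_n x^n and match x^{r+n}. The recurrence is
  D(n) a_n - 3 a_{n-1} - 2 a_{n-2} = 0,  where D(n) = (r+n)(r+n-1) + (17/10)(r+n) + (1/10).
  a_n = [3 a_{n-1} + 2 a_{n-2}] / D(n).
Since the indicial polynomial factors as (r - r_1)(r - r_2), D(n) = (r_1 + n - r_1)(r_1 + n - r_2) = n(n + 3/10).
Evaluating step by step (a_0 = 1):
  n = 1: D(1) = 1(1 + 3/10) = 13/10; numerator = 3(1) = 3; a_1 = (3)/(13/10) = 30/13
  n = 2: D(2) = 2(2 + 3/10) = 23/5; numerator = 3(30/13) + 2(1) = 116/13; a_2 = (116/13)/(23/5) = 580/299
  n = 3: D(3) = 3(3 + 3/10) = 99/10; numerator = 3(580/299) + 2(30/13) = 240/23; a_3 = (240/23)/(99/10) = 800/759
  n = 4: D(4) = 4(4 + 3/10) = 86/5; numerator = 3(800/759) + 2(580/299) = 23160/3289; a_4 = (23160/3289)/(86/5) = 57900/141427

r = -1/5; a_0 = 1; a_1 = 30/13; a_2 = 580/299; a_3 = 800/759; a_4 = 57900/141427


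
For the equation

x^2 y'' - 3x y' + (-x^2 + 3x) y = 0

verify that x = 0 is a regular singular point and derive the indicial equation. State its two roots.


Divide by x^2 to reach normal form y'' + P_1(x) y' + P_2(x) y = 0 with P_1(x) = -3/x and P_2(x) = -1 + 3/x.
x = 0 is a singular point because the y'-coefficient -3/x has a pole at x = 0 and the y-coefficient -1 + 3/x has a pole at x = 0.
It is a regular singular point because x P_1(x) = p(x) = -3 and x^2 P_2(x) = q(x) = -x^2 + 3x are polynomials, hence analytic at x = 0.
p(0) = -3,  q(0) = 0.
Indicial equation: r(r-1) + p(0) r + q(0) = 0, i.e. r^2 + (p(0) - 1) r + q(0) = 0, i.e. r^2 - 4 r = 0.
Discriminant: (-4)^2 - 4(0) = 16, so r = (4 ± 4)/2.
Solving: r_1 = 4, r_2 = 0.

indicial: r^2 - 4 r = 0; roots r_1 = 4, r_2 = 0


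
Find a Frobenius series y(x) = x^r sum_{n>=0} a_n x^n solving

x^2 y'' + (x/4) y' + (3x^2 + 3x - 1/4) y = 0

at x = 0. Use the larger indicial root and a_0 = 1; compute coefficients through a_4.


Write in Frobenius form y'' + (p(x)/x) y' + (q(x)/x^2) y = 0:
  p(x) = 1/4,  q(x) = 3x^2 + 3x - 1/4.
Indicial equation: r(r-1) + (1/4) r + (-1/4) = 0 -> roots r_1 = 1, r_2 = -1/4.
Take r = r_1 = 1. Let y(x) = x^r sum_{n>=0} a_n x^n with a_0 = 1.
Substitute y = x^r sum a_n x^n and match x^{r+n}. The recurrence is
  D(n) a_n + 3 a_{n-1} + 3 a_{n-2} = 0,  where D(n) = (r+n)(r+n-1) + (1/4)(r+n) + (-1/4).
  a_n = [-3 a_{n-1} - 3 a_{n-2}] / D(n).
Since the indicial polynomial factors as (r - r_1)(r - r_2), D(n) = (r_1 + n - r_1)(r_1 + n - r_2) = n(n + 5/4).
Evaluating step by step (a_0 = 1):
  n = 1: D(1) = 1(1 + 5/4) = 9/4; numerator = -3(1) = -3; a_1 = (-3)/(9/4) = -4/3
  n = 2: D(2) = 2(2 + 5/4) = 13/2; numerator = -3(-4/3) - 3(1) = 1; a_2 = (1)/(13/2) = 2/13
  n = 3: D(3) = 3(3 + 5/4) = 51/4; numerator = -3(2/13) - 3(-4/3) = 46/13; a_3 = (46/13)/(51/4) = 184/663
  n = 4: D(4) = 4(4 + 5/4) = 21; numerator = -3(184/663) - 3(2/13) = -22/17; a_4 = (-22/17)/(21) = -22/357

r = 1; a_0 = 1; a_1 = -4/3; a_2 = 2/13; a_3 = 184/663; a_4 = -22/357


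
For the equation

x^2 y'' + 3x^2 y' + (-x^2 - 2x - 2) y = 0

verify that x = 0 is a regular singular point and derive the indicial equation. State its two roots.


Divide by x^2 to reach normal form y'' + P_1(x) y' + P_2(x) y = 0 with P_1(x) = 3 and P_2(x) = -1 - 2/x - 2/x^2.
x = 0 is a singular point because the y-coefficient -1 - 2/x - 2/x^2 has a pole at x = 0.
It is a regular singular point because x P_1(x) = p(x) = 3x and x^2 P_2(x) = q(x) = -x^2 - 2x - 2 are polynomials, hence analytic at x = 0.
p(0) = 0,  q(0) = -2.
Indicial equation: r(r-1) + p(0) r + q(0) = 0, i.e. r^2 + (p(0) - 1) r + q(0) = 0, i.e. r^2 - 1 r - 2 = 0.
Discriminant: (-1)^2 - 4(-2) = 9, so r = (1 ± 3)/2.
Solving: r_1 = 2, r_2 = -1.

indicial: r^2 - 1 r - 2 = 0; roots r_1 = 2, r_2 = -1


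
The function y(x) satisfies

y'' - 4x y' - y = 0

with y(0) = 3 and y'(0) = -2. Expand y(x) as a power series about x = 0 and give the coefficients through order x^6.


Ansatz: y(x) = sum_{n>=0} a_n x^n, so y'(x) = sum_{n>=1} n a_n x^(n-1) and y''(x) = sum_{n>=2} n(n-1) a_n x^(n-2).
Substitute into P(x) y'' + Q(x) y' + R(x) y = 0 with P(x) = 1, Q(x) = -4x, R(x) = -1, and match powers of x.
Initial conditions: a_0 = 3, a_1 = -2.
Setting the coefficient of each power of x to zero and solving order by order (substituting the coefficients already found):
  x^0: 2 a_2 - a_0 = 0  ->  2 a_2 = a_0 = 3  ->  a_2 = 3/2
  x^1: 6 a_3 - 5 a_1 = 0  ->  6 a_3 = 5 a_1 = -10  ->  a_3 = -5/3
  x^2: 12 a_4 - 9 a_2 = 0  ->  12 a_4 = 9 a_2 = 27/2  ->  a_4 = 9/8
  x^3: 20 a_5 - 13 a_3 = 0  ->  20 a_5 = 13 a_3 = -65/3  ->  a_5 = -13/12
  x^4: 30 a_6 - 17 a_4 = 0  ->  30 a_6 = 17 a_4 = 153/8  ->  a_6 = 51/80
Truncated series: y(x) = 3 - 2 x + (3/2) x^2 - (5/3) x^3 + (9/8) x^4 - (13/12) x^5 + (51/80) x^6 + O(x^7).

a_0 = 3; a_1 = -2; a_2 = 3/2; a_3 = -5/3; a_4 = 9/8; a_5 = -13/12; a_6 = 51/80


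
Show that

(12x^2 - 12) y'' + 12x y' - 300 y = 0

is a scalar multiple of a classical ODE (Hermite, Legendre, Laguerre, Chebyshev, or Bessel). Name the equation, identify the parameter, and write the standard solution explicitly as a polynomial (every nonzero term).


All three coefficients share the factor -12; dividing through by -12 gives  (1 - x^2) y'' - x y' + 25 y = 0.
This matches the Chebyshev equation (1 - x^2) y'' - x y' + n^2 y = 0 (note the -x y' term, not -2x y') with n^2 = 25, so n = 5; the polynomial solution is T_5(x).
With y = sum_k a_k x^k, matching x^k gives (k+2)(k+1) a_{k+2} = (k^2 - n^2) a_k = (k - 5)(k + 5) a_k. The right side vanishes at k = 5, so the series with the parity of 5 terminates at degree 5.
Standard normalization: leading coefficient of T_n is 2^(n-1), so a_5 = 2^4 = 16. Work downward with a_k = (k+1)(k+2) a_{k+2} / ((k - 5)(k + 5)):
  a_3 = (4)(5)(16) / ((3 - 5)(3 + 5)) = 320/(-16) = -20
  a_1 = (2)(3)(-20) / ((1 - 5)(1 + 5)) = -120/(-24) = 5
Hence T_5(x) = 16 x^5 - 20 x^3 + 5 x.

T_5(x); series = 16 x^5 - 20 x^3 + 5 x


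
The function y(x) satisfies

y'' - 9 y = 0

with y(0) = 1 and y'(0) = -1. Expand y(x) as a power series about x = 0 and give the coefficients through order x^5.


Ansatz: y(x) = sum_{n>=0} a_n x^n, so y'(x) = sum_{n>=1} n a_n x^(n-1) and y''(x) = sum_{n>=2} n(n-1) a_n x^(n-2).
Substitute into P(x) y'' + Q(x) y' + R(x) y = 0 with P(x) = 1, Q(x) = 0, R(x) = -9, and match powers of x.
Initial conditions: a_0 = 1, a_1 = -1.
Setting the coefficient of each power of x to zero and solving order by order (substituting the coefficients already found):
  x^0: 2 a_2 - 9 a_0 = 0  ->  2 a_2 = 9 a_0 = 9  ->  a_2 = 9/2
  x^1: 6 a_3 - 9 a_1 = 0  ->  6 a_3 = 9 a_1 = -9  ->  a_3 = -3/2
  x^2: 12 a_4 - 9 a_2 = 0  ->  12 a_4 = 9 a_2 = 81/2  ->  a_4 = 27/8
  x^3: 20 a_5 - 9 a_3 = 0  ->  20 a_5 = 9 a_3 = -27/2  ->  a_5 = -27/40
Truncated series: y(x) = 1 - x + (9/2) x^2 - (3/2) x^3 + (27/8) x^4 - (27/40) x^5 + O(x^6).

a_0 = 1; a_1 = -1; a_2 = 9/2; a_3 = -3/2; a_4 = 27/8; a_5 = -27/40


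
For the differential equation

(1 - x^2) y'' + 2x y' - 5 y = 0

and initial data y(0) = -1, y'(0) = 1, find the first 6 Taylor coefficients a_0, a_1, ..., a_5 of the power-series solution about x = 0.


Ansatz: y(x) = sum_{n>=0} a_n x^n, so y'(x) = sum_{n>=1} n a_n x^(n-1) and y''(x) = sum_{n>=2} n(n-1) a_n x^(n-2).
Substitute into P(x) y'' + Q(x) y' + R(x) y = 0 with P(x) = 1 - x^2, Q(x) = 2x, R(x) = -5, and match powers of x.
Initial conditions: a_0 = -1, a_1 = 1.
Setting the coefficient of each power of x to zero and solving order by order (substituting the coefficients already found):
  x^0: 2 a_2 - 5 a_0 = 0  ->  2 a_2 = 5 a_0 = -5  ->  a_2 = -5/2
  x^1: 6 a_3 - 3 a_1 = 0  ->  6 a_3 = 3 a_1 = 3  ->  a_3 = 1/2
  x^2: 12 a_4 - 3 a_2 = 0  ->  12 a_4 = 3 a_2 = -15/2  ->  a_4 = -5/8
  x^3: 20 a_5 - 5 a_3 = 0  ->  20 a_5 = 5 a_3 = 5/2  ->  a_5 = 1/8
Truncated series: y(x) = -1 + x - (5/2) x^2 + (1/2) x^3 - (5/8) x^4 + (1/8) x^5 + O(x^6).

a_0 = -1; a_1 = 1; a_2 = -5/2; a_3 = 1/2; a_4 = -5/8; a_5 = 1/8


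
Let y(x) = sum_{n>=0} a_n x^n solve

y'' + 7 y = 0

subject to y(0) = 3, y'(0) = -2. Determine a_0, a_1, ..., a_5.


Ansatz: y(x) = sum_{n>=0} a_n x^n, so y'(x) = sum_{n>=1} n a_n x^(n-1) and y''(x) = sum_{n>=2} n(n-1) a_n x^(n-2).
Substitute into P(x) y'' + Q(x) y' + R(x) y = 0 with P(x) = 1, Q(x) = 0, R(x) = 7, and match powers of x.
Initial conditions: a_0 = 3, a_1 = -2.
Setting the coefficient of each power of x to zero and solving order by order (substituting the coefficients already found):
  x^0: 2 a_2 + 7 a_0 = 0  ->  2 a_2 = -7 a_0 = -21  ->  a_2 = -21/2
  x^1: 6 a_3 + 7 a_1 = 0  ->  6 a_3 = -7 a_1 = 14  ->  a_3 = 7/3
  x^2: 12 a_4 + 7 a_2 = 0  ->  12 a_4 = -7 a_2 = 147/2  ->  a_4 = 49/8
  x^3: 20 a_5 + 7 a_3 = 0  ->  20 a_5 = -7 a_3 = -49/3  ->  a_5 = -49/60
Truncated series: y(x) = 3 - 2 x - (21/2) x^2 + (7/3) x^3 + (49/8) x^4 - (49/60) x^5 + O(x^6).

a_0 = 3; a_1 = -2; a_2 = -21/2; a_3 = 7/3; a_4 = 49/8; a_5 = -49/60


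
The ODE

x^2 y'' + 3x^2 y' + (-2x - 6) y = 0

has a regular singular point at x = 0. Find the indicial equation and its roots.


Divide by x^2 to reach normal form y'' + P_1(x) y' + P_2(x) y = 0 with P_1(x) = 3 and P_2(x) = -2/x - 6/x^2.
x = 0 is a singular point because the y-coefficient -2/x - 6/x^2 has a pole at x = 0.
It is a regular singular point because x P_1(x) = p(x) = 3x and x^2 P_2(x) = q(x) = -2x - 6 are polynomials, hence analytic at x = 0.
p(0) = 0,  q(0) = -6.
Indicial equation: r(r-1) + p(0) r + q(0) = 0, i.e. r^2 + (p(0) - 1) r + q(0) = 0, i.e. r^2 - 1 r - 6 = 0.
Discriminant: (-1)^2 - 4(-6) = 25, so r = (1 ± 5)/2.
Solving: r_1 = 3, r_2 = -2.

indicial: r^2 - 1 r - 6 = 0; roots r_1 = 3, r_2 = -2


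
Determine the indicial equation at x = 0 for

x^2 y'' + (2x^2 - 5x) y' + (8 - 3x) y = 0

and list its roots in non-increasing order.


Divide by x^2 to reach normal form y'' + P_1(x) y' + P_2(x) y = 0 with P_1(x) = 2 - 5/x and P_2(x) = -3/x + 8/x^2.
x = 0 is a singular point because the y'-coefficient 2 - 5/x has a pole at x = 0 and the y-coefficient -3/x + 8/x^2 has a pole at x = 0.
It is a regular singular point because x P_1(x) = p(x) = 2x - 5 and x^2 P_2(x) = q(x) = 8 - 3x are polynomials, hence analytic at x = 0.
p(0) = -5,  q(0) = 8.
Indicial equation: r(r-1) + p(0) r + q(0) = 0, i.e. r^2 + (p(0) - 1) r + q(0) = 0, i.e. r^2 - 6 r + 8 = 0.
Discriminant: (-6)^2 - 4(8) = 4, so r = (6 ± 2)/2.
Solving: r_1 = 4, r_2 = 2.

indicial: r^2 - 6 r + 8 = 0; roots r_1 = 4, r_2 = 2


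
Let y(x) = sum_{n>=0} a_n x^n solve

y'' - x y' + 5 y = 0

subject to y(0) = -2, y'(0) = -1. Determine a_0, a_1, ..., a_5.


Ansatz: y(x) = sum_{n>=0} a_n x^n, so y'(x) = sum_{n>=1} n a_n x^(n-1) and y''(x) = sum_{n>=2} n(n-1) a_n x^(n-2).
Substitute into P(x) y'' + Q(x) y' + R(x) y = 0 with P(x) = 1, Q(x) = -x, R(x) = 5, and match powers of x.
Initial conditions: a_0 = -2, a_1 = -1.
Setting the coefficient of each power of x to zero and solving order by order (substituting the coefficients already found):
  x^0: 2 a_2 + 5 a_0 = 0  ->  2 a_2 = -5 a_0 = 10  ->  a_2 = 5
  x^1: 6 a_3 + 4 a_1 = 0  ->  6 a_3 = -4 a_1 = 4  ->  a_3 = 2/3
  x^2: 12 a_4 + 3 a_2 = 0  ->  12 a_4 = -3 a_2 = -15  ->  a_4 = -5/4
  x^3: 20 a_5 + 2 a_3 = 0  ->  20 a_5 = -2 a_3 = -4/3  ->  a_5 = -1/15
Truncated series: y(x) = -2 - x + 5 x^2 + (2/3) x^3 - (5/4) x^4 - (1/15) x^5 + O(x^6).

a_0 = -2; a_1 = -1; a_2 = 5; a_3 = 2/3; a_4 = -5/4; a_5 = -1/15


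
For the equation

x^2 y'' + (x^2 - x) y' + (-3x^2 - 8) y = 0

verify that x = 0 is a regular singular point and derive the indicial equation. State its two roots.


Divide by x^2 to reach normal form y'' + P_1(x) y' + P_2(x) y = 0 with P_1(x) = 1 - 1/x and P_2(x) = -3 - 8/x^2.
x = 0 is a singular point because the y'-coefficient 1 - 1/x has a pole at x = 0 and the y-coefficient -3 - 8/x^2 has a pole at x = 0.
It is a regular singular point because x P_1(x) = p(x) = x - 1 and x^2 P_2(x) = q(x) = -3x^2 - 8 are polynomials, hence analytic at x = 0.
p(0) = -1,  q(0) = -8.
Indicial equation: r(r-1) + p(0) r + q(0) = 0, i.e. r^2 + (p(0) - 1) r + q(0) = 0, i.e. r^2 - 2 r - 8 = 0.
Discriminant: (-2)^2 - 4(-8) = 36, so r = (2 ± 6)/2.
Solving: r_1 = 4, r_2 = -2.

indicial: r^2 - 2 r - 8 = 0; roots r_1 = 4, r_2 = -2


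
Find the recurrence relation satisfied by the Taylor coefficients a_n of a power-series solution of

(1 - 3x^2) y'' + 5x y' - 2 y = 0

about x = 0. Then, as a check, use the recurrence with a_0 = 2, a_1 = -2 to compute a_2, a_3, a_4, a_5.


Substitute y = sum_n a_n x^n.
(1 - 3 x^2) y'' contributes (n+2)(n+1) a_{n+2} - 3 n(n-1) a_n at x^n.
5 x y'(x) contributes 5 n a_n at x^n.
-2 y(x) contributes -2 a_n at x^n.
Matching x^n: (n+2)(n+1) a_{n+2} + (-3 n(n-1) + 5 n - 2) a_n = 0.
Thus a_{n+2} = (3 n(n-1) - 5 n + 2) / ((n+1)(n+2)) * a_n.

Check with a_0 = 2, a_1 = -2 (apply the recurrence for n = 0, 1, 2, 3): a_0 = 2, a_1 = -2, a_2 = 2, a_3 = 1, a_4 = -1/3, a_5 = 1/4.

a_(n+2) = (3 n(n-1) - 5 n + 2) / ((n+1)(n+2)) * a_n; check: a_0 = 2, a_1 = -2, a_2 = 2, a_3 = 1, a_4 = -1/3, a_5 = 1/4


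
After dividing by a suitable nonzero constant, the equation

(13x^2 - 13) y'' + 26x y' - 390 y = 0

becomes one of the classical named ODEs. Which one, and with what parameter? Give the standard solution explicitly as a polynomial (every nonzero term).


All three coefficients share the factor -13; dividing through by -13 gives  (1 - x^2) y'' - 2x y' + 30 y = 0.
This matches the Legendre equation (1 - x^2) y'' - 2x y' + n(n+1) y = 0 (note the -2x y' term) with n(n+1) = 30, so n = 5; the polynomial solution is P_5(x).
With y = sum_k a_k x^k, matching x^k gives (k+2)(k+1) a_{k+2} = [k(k+1) - n(n+1)] a_k = (k - 5)(k + 6) a_k. The right side vanishes at k = 5, so the series with the parity of 5 terminates at degree 5.
Standard normalization (P_n(1) = 1): leading coefficient (2n)!/(2^n (n!)^2) = 3628800/(32*14400) = 63/8, so a_5 = 63/8. Work downward with a_k = (k+1)(k+2) a_{k+2} / ((k - 5)(k + 6)):
  a_3 = (4)(5)(63/8) / ((3 - 5)(3 + 6)) = (315/2)/(-18) = -35/4
  a_1 = (2)(3)(-35/4) / ((1 - 5)(1 + 6)) = (-105/2)/(-28) = 15/8
Hence P_5(x) = 63 x^5/8 - 35 x^3/4 + 15 x/8.

P_5(x); series = 63 x^5/8 - 35 x^3/4 + 15 x/8


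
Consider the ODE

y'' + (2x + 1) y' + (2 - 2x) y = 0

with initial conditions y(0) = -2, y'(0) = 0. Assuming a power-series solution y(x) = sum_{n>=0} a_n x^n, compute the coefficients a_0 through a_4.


Ansatz: y(x) = sum_{n>=0} a_n x^n, so y'(x) = sum_{n>=1} n a_n x^(n-1) and y''(x) = sum_{n>=2} n(n-1) a_n x^(n-2).
Substitute into P(x) y'' + Q(x) y' + R(x) y = 0 with P(x) = 1, Q(x) = 2x + 1, R(x) = 2 - 2x, and match powers of x.
Initial conditions: a_0 = -2, a_1 = 0.
Setting the coefficient of each power of x to zero and solving order by order (substituting the coefficients already found):
  x^0: 2 a_2 + a_1 + 2 a_0 = 0  ->  2 a_2 = -a_1 - 2 a_0 = 4  ->  a_2 = 2
  x^1: 6 a_3 + 2 a_2 + 4 a_1 - 2 a_0 = 0  ->  6 a_3 = -2 a_2 - 4 a_1 + 2 a_0 = -8  ->  a_3 = -4/3
  x^2: 12 a_4 + 3 a_3 + 6 a_2 - 2 a_1 = 0  ->  12 a_4 = -3 a_3 - 6 a_2 + 2 a_1 = -8  ->  a_4 = -2/3
Truncated series: y(x) = -2 + 2 x^2 - (4/3) x^3 - (2/3) x^4 + O(x^5).

a_0 = -2; a_1 = 0; a_2 = 2; a_3 = -4/3; a_4 = -2/3


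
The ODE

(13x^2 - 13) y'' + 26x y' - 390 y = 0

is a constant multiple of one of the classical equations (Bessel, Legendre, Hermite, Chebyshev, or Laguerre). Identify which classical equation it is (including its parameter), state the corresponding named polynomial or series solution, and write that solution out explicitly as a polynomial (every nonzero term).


All three coefficients share the factor -13; dividing through by -13 gives  (1 - x^2) y'' - 2x y' + 30 y = 0.
This matches the Legendre equation (1 - x^2) y'' - 2x y' + n(n+1) y = 0 (note the -2x y' term) with n(n+1) = 30, so n = 5; the polynomial solution is P_5(x).
With y = sum_k a_k x^k, matching x^k gives (k+2)(k+1) a_{k+2} = [k(k+1) - n(n+1)] a_k = (k - 5)(k + 6) a_k. The right side vanishes at k = 5, so the series with the parity of 5 terminates at degree 5.
Standard normalization (P_n(1) = 1): leading coefficient (2n)!/(2^n (n!)^2) = 3628800/(32*14400) = 63/8, so a_5 = 63/8. Work downward with a_k = (k+1)(k+2) a_{k+2} / ((k - 5)(k + 6)):
  a_3 = (4)(5)(63/8) / ((3 - 5)(3 + 6)) = (315/2)/(-18) = -35/4
  a_1 = (2)(3)(-35/4) / ((1 - 5)(1 + 6)) = (-105/2)/(-28) = 15/8
Hence P_5(x) = 63 x^5/8 - 35 x^3/4 + 15 x/8.

P_5(x); series = 63 x^5/8 - 35 x^3/4 + 15 x/8


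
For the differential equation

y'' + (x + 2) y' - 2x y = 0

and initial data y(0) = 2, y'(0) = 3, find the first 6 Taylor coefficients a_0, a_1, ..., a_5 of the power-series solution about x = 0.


Ansatz: y(x) = sum_{n>=0} a_n x^n, so y'(x) = sum_{n>=1} n a_n x^(n-1) and y''(x) = sum_{n>=2} n(n-1) a_n x^(n-2).
Substitute into P(x) y'' + Q(x) y' + R(x) y = 0 with P(x) = 1, Q(x) = x + 2, R(x) = -2x, and match powers of x.
Initial conditions: a_0 = 2, a_1 = 3.
Setting the coefficient of each power of x to zero and solving order by order (substituting the coefficients already found):
  x^0: 2 a_2 + 2 a_1 = 0  ->  2 a_2 = -2 a_1 = -6  ->  a_2 = -3
  x^1: 6 a_3 + 4 a_2 + a_1 - 2 a_0 = 0  ->  6 a_3 = -4 a_2 - a_1 + 2 a_0 = 13  ->  a_3 = 13/6
  x^2: 12 a_4 + 6 a_3 + 2 a_2 - 2 a_1 = 0  ->  12 a_4 = -6 a_3 - 2 a_2 + 2 a_1 = -1  ->  a_4 = -1/12
  x^3: 20 a_5 + 8 a_4 + 3 a_3 - 2 a_2 = 0  ->  20 a_5 = -8 a_4 - 3 a_3 + 2 a_2 = -71/6  ->  a_5 = -71/120
Truncated series: y(x) = 2 + 3 x - 3 x^2 + (13/6) x^3 - (1/12) x^4 - (71/120) x^5 + O(x^6).

a_0 = 2; a_1 = 3; a_2 = -3; a_3 = 13/6; a_4 = -1/12; a_5 = -71/120


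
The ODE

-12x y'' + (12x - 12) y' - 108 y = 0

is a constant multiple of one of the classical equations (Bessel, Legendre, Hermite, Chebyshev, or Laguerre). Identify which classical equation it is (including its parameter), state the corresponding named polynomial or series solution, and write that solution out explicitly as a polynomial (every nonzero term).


All three coefficients share the factor -12; dividing through by -12 gives  x y'' + (1 - x) y' + 9 y = 0.
This matches the Laguerre equation x y'' + (1 - x) y' + n y = 0 with n = 9; the polynomial solution is L_9(x).
With y = sum_k a_k x^k, matching x^k gives (k+1)k a_{k+1} + (k+1) a_{k+1} - k a_k + n a_k = 0, i.e. (k+1)^2 a_{k+1} = (k - n) a_k = (k - 9) a_k. The right side vanishes at k = 9, so the series terminates at degree 9.
Standard normalization L_n(0) = 1 gives a_0 = 1. Work upward with a_{k+1} = (k - 9) a_k / (k+1)^2:
  a_1 = (0 - 9)(1) / 1^2 = -9/1 = -9
  a_2 = (1 - 9)(-9) / 2^2 = 72/4 = 18
  a_3 = (2 - 9)(18) / 3^2 = -126/9 = -14
  a_4 = (3 - 9)(-14) / 4^2 = 84/16 = 21/4
  a_5 = (4 - 9)(21/4) / 5^2 = (-105/4)/25 = -21/20
  a_6 = (5 - 9)(-21/20) / 6^2 = (21/5)/36 = 7/60
  a_7 = (6 - 9)(7/60) / 7^2 = (-7/20)/49 = -1/140
  a_8 = (7 - 9)(-1/140) / 8^2 = (1/70)/64 = 1/4480
  a_9 = (8 - 9)(1/4480) / 9^2 = (-1/4480)/81 = -1/362880
Hence L_9(x) = -x^9/362880 + x^8/4480 - x^7/140 + 7 x^6/60 - 21 x^5/20 + 21 x^4/4 - 14 x^3 + 18 x^2 - 9 x + 1.

L_9(x); series = -x^9/362880 + x^8/4480 - x^7/140 + 7 x^6/60 - 21 x^5/20 + 21 x^4/4 - 14 x^3 + 18 x^2 - 9 x + 1


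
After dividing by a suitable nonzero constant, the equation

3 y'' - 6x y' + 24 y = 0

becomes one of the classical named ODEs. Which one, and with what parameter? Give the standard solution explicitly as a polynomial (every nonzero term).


All three coefficients share the factor 3; dividing through by 3 gives  y'' - 2x y' + 8 y = 0.
This matches the Hermite equation y'' - 2x y' + 2n y = 0 with 2n = 8, so n = 4; the polynomial solution is H_4(x).
With y = sum_k a_k x^k, matching x^k gives (k+2)(k+1) a_{k+2} = 2(k - n) a_k = 2(k - 4) a_k. The right side vanishes at k = 4, so the series with the parity of 4 terminates at degree 4.
Standard normalization: leading coefficient of H_n is 2^n, so a_4 = 2^4 = 16. Work downward with a_k = (k+1)(k+2) a_{k+2} / (2(k - n)):
  a_2 = (3)(4)(16) / (2(2 - 4)) = 192/(-4) = -48
  a_0 = (1)(2)(-48) / (2(0 - 4)) = -96/(-8) = 12
Hence H_4(x) = 16 x^4 - 48 x^2 + 12.

H_4(x); series = 16 x^4 - 48 x^2 + 12


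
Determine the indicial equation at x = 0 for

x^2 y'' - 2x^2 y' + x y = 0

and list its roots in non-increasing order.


Divide by x^2 to reach normal form y'' + P_1(x) y' + P_2(x) y = 0 with P_1(x) = -2 and P_2(x) = 1/x.
x = 0 is a singular point because the y-coefficient 1/x has a pole at x = 0.
It is a regular singular point because x P_1(x) = p(x) = -2x and x^2 P_2(x) = q(x) = x are polynomials, hence analytic at x = 0.
p(0) = 0,  q(0) = 0.
Indicial equation: r(r-1) + p(0) r + q(0) = 0, i.e. r^2 + (p(0) - 1) r + q(0) = 0, i.e. r^2 - 1 r = 0.
Discriminant: (-1)^2 - 4(0) = 1, so r = (1 ± 1)/2.
Solving: r_1 = 1, r_2 = 0.

indicial: r^2 - 1 r = 0; roots r_1 = 1, r_2 = 0


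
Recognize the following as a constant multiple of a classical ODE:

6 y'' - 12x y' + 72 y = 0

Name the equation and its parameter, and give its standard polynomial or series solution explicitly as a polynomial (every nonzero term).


All three coefficients share the factor 6; dividing through by 6 gives  y'' - 2x y' + 12 y = 0.
This matches the Hermite equation y'' - 2x y' + 2n y = 0 with 2n = 12, so n = 6; the polynomial solution is H_6(x).
With y = sum_k a_k x^k, matching x^k gives (k+2)(k+1) a_{k+2} = 2(k - n) a_k = 2(k - 6) a_k. The right side vanishes at k = 6, so the series with the parity of 6 terminates at degree 6.
Standard normalization: leading coefficient of H_n is 2^n, so a_6 = 2^6 = 64. Work downward with a_k = (k+1)(k+2) a_{k+2} / (2(k - n)):
  a_4 = (5)(6)(64) / (2(4 - 6)) = 1920/(-4) = -480
  a_2 = (3)(4)(-480) / (2(2 - 6)) = -5760/(-8) = 720
  a_0 = (1)(2)(720) / (2(0 - 6)) = 1440/(-12) = -120
Hence H_6(x) = 64 x^6 - 480 x^4 + 720 x^2 - 120.

H_6(x); series = 64 x^6 - 480 x^4 + 720 x^2 - 120


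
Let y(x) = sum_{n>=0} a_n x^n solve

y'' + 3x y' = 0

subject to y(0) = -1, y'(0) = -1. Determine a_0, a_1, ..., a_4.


Ansatz: y(x) = sum_{n>=0} a_n x^n, so y'(x) = sum_{n>=1} n a_n x^(n-1) and y''(x) = sum_{n>=2} n(n-1) a_n x^(n-2).
Substitute into P(x) y'' + Q(x) y' + R(x) y = 0 with P(x) = 1, Q(x) = 3x, R(x) = 0, and match powers of x.
Initial conditions: a_0 = -1, a_1 = -1.
Setting the coefficient of each power of x to zero and solving order by order (substituting the coefficients already found):
  x^0: 2 a_2 = 0  ->  a_2 = 0
  x^1: 6 a_3 + 3 a_1 = 0  ->  6 a_3 = -3 a_1 = 3  ->  a_3 = 1/2
  x^2: 12 a_4 + 6 a_2 = 0  ->  12 a_4 = -6 a_2 = 0  ->  a_4 = 0
Truncated series: y(x) = -1 - x + (1/2) x^3 + O(x^5).

a_0 = -1; a_1 = -1; a_2 = 0; a_3 = 1/2; a_4 = 0


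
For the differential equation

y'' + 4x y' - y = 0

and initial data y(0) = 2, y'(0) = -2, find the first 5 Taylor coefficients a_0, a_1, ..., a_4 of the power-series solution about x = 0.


Ansatz: y(x) = sum_{n>=0} a_n x^n, so y'(x) = sum_{n>=1} n a_n x^(n-1) and y''(x) = sum_{n>=2} n(n-1) a_n x^(n-2).
Substitute into P(x) y'' + Q(x) y' + R(x) y = 0 with P(x) = 1, Q(x) = 4x, R(x) = -1, and match powers of x.
Initial conditions: a_0 = 2, a_1 = -2.
Setting the coefficient of each power of x to zero and solving order by order (substituting the coefficients already found):
  x^0: 2 a_2 - a_0 = 0  ->  2 a_2 = a_0 = 2  ->  a_2 = 1
  x^1: 6 a_3 + 3 a_1 = 0  ->  6 a_3 = -3 a_1 = 6  ->  a_3 = 1
  x^2: 12 a_4 + 7 a_2 = 0  ->  12 a_4 = -7 a_2 = -7  ->  a_4 = -7/12
Truncated series: y(x) = 2 - 2 x + x^2 + x^3 - (7/12) x^4 + O(x^5).

a_0 = 2; a_1 = -2; a_2 = 1; a_3 = 1; a_4 = -7/12


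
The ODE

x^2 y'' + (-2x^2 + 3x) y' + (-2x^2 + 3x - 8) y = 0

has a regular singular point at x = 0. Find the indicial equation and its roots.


Divide by x^2 to reach normal form y'' + P_1(x) y' + P_2(x) y = 0 with P_1(x) = -2 + 3/x and P_2(x) = -2 + 3/x - 8/x^2.
x = 0 is a singular point because the y'-coefficient -2 + 3/x has a pole at x = 0 and the y-coefficient -2 + 3/x - 8/x^2 has a pole at x = 0.
It is a regular singular point because x P_1(x) = p(x) = 3 - 2x and x^2 P_2(x) = q(x) = -2x^2 + 3x - 8 are polynomials, hence analytic at x = 0.
p(0) = 3,  q(0) = -8.
Indicial equation: r(r-1) + p(0) r + q(0) = 0, i.e. r^2 + (p(0) - 1) r + q(0) = 0, i.e. r^2 + 2 r - 8 = 0.
Discriminant: (2)^2 - 4(-8) = 36, so r = (-2 ± 6)/2.
Solving: r_1 = 2, r_2 = -4.

indicial: r^2 + 2 r - 8 = 0; roots r_1 = 2, r_2 = -4


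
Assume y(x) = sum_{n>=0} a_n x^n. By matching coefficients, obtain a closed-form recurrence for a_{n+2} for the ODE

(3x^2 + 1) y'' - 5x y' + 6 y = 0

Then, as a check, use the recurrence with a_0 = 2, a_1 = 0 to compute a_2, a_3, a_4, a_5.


Substitute y = sum_n a_n x^n.
(1 + 3 x^2) y'' contributes (n+2)(n+1) a_{n+2} + 3 n(n-1) a_n at x^n.
-5 x y'(x) contributes -5 n a_n at x^n.
6 y(x) contributes 6 a_n at x^n.
Matching x^n: (n+2)(n+1) a_{n+2} + (3 n(n-1) - 5 n + 6) a_n = 0.
Thus a_{n+2} = (-3 n(n-1) + 5 n - 6) / ((n+1)(n+2)) * a_n.

Check with a_0 = 2, a_1 = 0 (apply the recurrence for n = 0, 1, 2, 3): a_0 = 2, a_1 = 0, a_2 = -6, a_3 = 0, a_4 = 1, a_5 = 0.

a_(n+2) = (-3 n(n-1) + 5 n - 6) / ((n+1)(n+2)) * a_n; check: a_0 = 2, a_1 = 0, a_2 = -6, a_3 = 0, a_4 = 1, a_5 = 0


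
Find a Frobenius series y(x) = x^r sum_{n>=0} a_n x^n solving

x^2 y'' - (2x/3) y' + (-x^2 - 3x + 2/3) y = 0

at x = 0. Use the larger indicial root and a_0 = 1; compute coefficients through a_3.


Write in Frobenius form y'' + (p(x)/x) y' + (q(x)/x^2) y = 0:
  p(x) = -2/3,  q(x) = -x^2 - 3x + 2/3.
Indicial equation: r(r-1) + (-2/3) r + (2/3) = 0 -> roots r_1 = 1, r_2 = 2/3.
Take r = r_1 = 1. Let y(x) = x^r sum_{n>=0} a_n x^n with a_0 = 1.
Substitute y = x^r sum a_n x^n and match x^{r+n}. The recurrence is
  D(n) a_n - 3 a_{n-1} - 1 a_{n-2} = 0,  where D(n) = (r+n)(r+n-1) + (-2/3)(r+n) + (2/3).
  a_n = [3 a_{n-1} + 1 a_{n-2}] / D(n).
Since the indicial polynomial factors as (r - r_1)(r - r_2), D(n) = (r_1 + n - r_1)(r_1 + n - r_2) = n(n + 1/3).
Evaluating step by step (a_0 = 1):
  n = 1: D(1) = 1(1 + 1/3) = 4/3; numerator = 3(1) = 3; a_1 = (3)/(4/3) = 9/4
  n = 2: D(2) = 2(2 + 1/3) = 14/3; numerator = 3(9/4) + 1(1) = 31/4; a_2 = (31/4)/(14/3) = 93/56
  n = 3: D(3) = 3(3 + 1/3) = 10; numerator = 3(93/56) + 1(9/4) = 405/56; a_3 = (405/56)/(10) = 81/112

r = 1; a_0 = 1; a_1 = 9/4; a_2 = 93/56; a_3 = 81/112


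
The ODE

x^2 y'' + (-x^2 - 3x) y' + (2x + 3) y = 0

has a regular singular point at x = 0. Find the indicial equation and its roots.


Divide by x^2 to reach normal form y'' + P_1(x) y' + P_2(x) y = 0 with P_1(x) = -1 - 3/x and P_2(x) = 2/x + 3/x^2.
x = 0 is a singular point because the y'-coefficient -1 - 3/x has a pole at x = 0 and the y-coefficient 2/x + 3/x^2 has a pole at x = 0.
It is a regular singular point because x P_1(x) = p(x) = -x - 3 and x^2 P_2(x) = q(x) = 2x + 3 are polynomials, hence analytic at x = 0.
p(0) = -3,  q(0) = 3.
Indicial equation: r(r-1) + p(0) r + q(0) = 0, i.e. r^2 + (p(0) - 1) r + q(0) = 0, i.e. r^2 - 4 r + 3 = 0.
Discriminant: (-4)^2 - 4(3) = 4, so r = (4 ± 2)/2.
Solving: r_1 = 3, r_2 = 1.

indicial: r^2 - 4 r + 3 = 0; roots r_1 = 3, r_2 = 1
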